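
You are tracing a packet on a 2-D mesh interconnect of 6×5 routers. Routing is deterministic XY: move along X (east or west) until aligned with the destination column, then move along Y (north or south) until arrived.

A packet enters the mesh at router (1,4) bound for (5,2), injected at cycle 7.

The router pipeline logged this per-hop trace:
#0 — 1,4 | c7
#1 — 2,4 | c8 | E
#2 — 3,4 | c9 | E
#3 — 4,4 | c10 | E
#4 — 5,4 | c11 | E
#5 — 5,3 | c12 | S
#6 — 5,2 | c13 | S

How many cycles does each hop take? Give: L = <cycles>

From hop 0 (7) to hop 1 (8): +1 cycles.
That increment is L by definition: L = 1.

L = 1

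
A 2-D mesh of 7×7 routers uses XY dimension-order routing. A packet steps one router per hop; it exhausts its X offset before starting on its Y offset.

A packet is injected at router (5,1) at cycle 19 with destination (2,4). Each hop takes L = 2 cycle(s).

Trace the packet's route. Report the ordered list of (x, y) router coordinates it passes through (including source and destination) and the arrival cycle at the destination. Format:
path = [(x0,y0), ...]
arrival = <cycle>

t=19: at (5,1)
t=21: at (4,1) after W
t=23: at (3,1) after W
t=25: at (2,1) after W
t=27: at (2,2) after N
t=29: at (2,3) after N
t=31: at (2,4) after N

path = [(5,1), (4,1), (3,1), (2,1), (2,2), (2,3), (2,4)]
arrival = 31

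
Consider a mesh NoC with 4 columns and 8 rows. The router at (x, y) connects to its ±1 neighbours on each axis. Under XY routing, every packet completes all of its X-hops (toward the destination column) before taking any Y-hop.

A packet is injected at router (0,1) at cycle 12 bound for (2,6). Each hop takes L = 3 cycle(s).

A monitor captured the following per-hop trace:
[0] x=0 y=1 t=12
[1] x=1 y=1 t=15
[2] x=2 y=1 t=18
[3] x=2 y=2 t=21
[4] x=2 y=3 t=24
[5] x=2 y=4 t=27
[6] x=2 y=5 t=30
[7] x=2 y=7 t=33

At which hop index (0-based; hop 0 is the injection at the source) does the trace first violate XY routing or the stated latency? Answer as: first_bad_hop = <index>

first_bad_hop = 7

hop 1: step (+1,+0), +3 cyc — ok
hop 2: step (+1,+0), +3 cyc — ok
hop 3: step (+0,+1), +3 cyc — ok
hop 4: step (+0,+1), +3 cyc — ok
hop 5: step (+0,+1), +3 cyc — ok
hop 6: step (+0,+1), +3 cyc — ok
hop 7: step (+0,+2), +3 cyc — BAD: non-unit step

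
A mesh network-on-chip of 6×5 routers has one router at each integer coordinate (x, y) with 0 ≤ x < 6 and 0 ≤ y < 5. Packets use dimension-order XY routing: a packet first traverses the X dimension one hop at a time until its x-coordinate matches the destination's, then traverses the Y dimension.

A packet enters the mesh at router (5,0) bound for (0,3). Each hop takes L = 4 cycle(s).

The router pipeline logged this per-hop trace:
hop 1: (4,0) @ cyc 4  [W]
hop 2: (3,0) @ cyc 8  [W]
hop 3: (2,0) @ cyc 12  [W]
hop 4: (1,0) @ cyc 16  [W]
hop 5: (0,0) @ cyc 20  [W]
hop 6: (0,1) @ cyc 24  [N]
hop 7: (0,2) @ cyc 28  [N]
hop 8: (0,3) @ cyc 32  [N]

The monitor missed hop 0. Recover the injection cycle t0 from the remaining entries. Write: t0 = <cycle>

t0 = 0

At hop 1 the cycle is 4; in general cyc_k = t0 + kL.
Subtract one hop: t0 = 4 − 4 = 0.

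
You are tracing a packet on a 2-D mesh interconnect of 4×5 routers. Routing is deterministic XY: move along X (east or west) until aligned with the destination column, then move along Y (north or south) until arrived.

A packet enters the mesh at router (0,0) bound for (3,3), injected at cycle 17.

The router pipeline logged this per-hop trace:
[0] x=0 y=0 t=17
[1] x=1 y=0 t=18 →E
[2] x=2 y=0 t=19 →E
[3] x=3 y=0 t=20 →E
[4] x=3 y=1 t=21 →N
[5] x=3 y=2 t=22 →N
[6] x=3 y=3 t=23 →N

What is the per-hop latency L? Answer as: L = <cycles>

L = 1

cyc[1] − cyc[0] = 18 − 17 = 1.
One hop costs L cycles, so L = 1.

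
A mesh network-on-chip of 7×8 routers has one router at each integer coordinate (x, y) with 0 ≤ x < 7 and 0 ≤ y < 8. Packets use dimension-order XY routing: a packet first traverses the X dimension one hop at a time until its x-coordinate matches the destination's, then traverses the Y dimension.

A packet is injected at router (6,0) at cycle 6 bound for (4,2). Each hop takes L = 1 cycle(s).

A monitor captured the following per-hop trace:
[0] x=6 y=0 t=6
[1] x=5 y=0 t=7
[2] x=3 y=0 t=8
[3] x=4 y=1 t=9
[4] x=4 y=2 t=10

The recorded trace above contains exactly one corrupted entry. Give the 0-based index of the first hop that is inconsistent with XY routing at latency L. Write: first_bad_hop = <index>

check 1→ d=(-1,0) cyc+1: ok
check 2→ d=(-2,0) cyc+1: BAD: non-unit step

first_bad_hop = 2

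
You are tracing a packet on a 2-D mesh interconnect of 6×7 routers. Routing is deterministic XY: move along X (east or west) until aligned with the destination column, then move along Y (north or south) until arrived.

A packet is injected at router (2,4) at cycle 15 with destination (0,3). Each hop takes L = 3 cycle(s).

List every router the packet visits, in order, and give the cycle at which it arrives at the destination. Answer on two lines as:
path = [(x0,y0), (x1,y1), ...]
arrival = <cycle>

[0] x=2 y=4 t=15
[1] x=1 y=4 t=18 →W
[2] x=0 y=4 t=21 →W
[3] x=0 y=3 t=24 →S

path = [(2,4), (1,4), (0,4), (0,3)]
arrival = 24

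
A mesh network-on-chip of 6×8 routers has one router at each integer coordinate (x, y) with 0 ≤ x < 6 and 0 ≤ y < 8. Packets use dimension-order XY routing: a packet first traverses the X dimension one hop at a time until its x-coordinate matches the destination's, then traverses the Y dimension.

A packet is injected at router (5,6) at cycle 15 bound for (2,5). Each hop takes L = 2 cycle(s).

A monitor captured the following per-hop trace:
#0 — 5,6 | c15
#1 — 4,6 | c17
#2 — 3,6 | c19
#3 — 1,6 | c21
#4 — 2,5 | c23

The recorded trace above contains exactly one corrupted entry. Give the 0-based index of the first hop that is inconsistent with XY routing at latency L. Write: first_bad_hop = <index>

first_bad_hop = 3

hop 1: step (-1,+0), +2 cyc — ok
hop 2: step (-1,+0), +2 cyc — ok
hop 3: step (-2,+0), +2 cyc — BAD: non-unit step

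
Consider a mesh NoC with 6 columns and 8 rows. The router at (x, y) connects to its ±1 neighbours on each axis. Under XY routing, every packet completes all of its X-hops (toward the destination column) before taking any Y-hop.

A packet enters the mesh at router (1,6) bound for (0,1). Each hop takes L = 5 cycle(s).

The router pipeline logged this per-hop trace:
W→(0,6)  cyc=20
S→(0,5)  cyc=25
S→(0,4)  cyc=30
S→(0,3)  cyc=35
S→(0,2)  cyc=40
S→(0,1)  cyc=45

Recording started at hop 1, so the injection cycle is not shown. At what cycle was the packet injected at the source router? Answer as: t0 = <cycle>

cyc[1] = 20 and cyc[k] = t0 + k·L for every k.
t0 = cyc[1] − L = 20 − 5 = 15.

t0 = 15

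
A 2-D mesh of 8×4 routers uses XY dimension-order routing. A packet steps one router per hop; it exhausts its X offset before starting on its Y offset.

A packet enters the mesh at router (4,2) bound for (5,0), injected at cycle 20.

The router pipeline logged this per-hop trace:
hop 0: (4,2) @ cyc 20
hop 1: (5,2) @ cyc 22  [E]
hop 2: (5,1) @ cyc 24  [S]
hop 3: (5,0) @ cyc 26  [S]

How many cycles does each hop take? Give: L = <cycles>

cyc[1] − cyc[0] = 22 − 20 = 2.
That increment is L by definition: L = 2.

L = 2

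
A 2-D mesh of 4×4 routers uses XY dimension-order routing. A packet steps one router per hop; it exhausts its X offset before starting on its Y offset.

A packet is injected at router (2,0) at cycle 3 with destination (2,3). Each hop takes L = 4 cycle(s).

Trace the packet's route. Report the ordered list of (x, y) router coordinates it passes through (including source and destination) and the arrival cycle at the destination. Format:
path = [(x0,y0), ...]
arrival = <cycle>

path = [(2,0), (2,1), (2,2), (2,3)]
arrival = 15

[0] x=2 y=0 t=3
[1] x=2 y=1 t=7 →N
[2] x=2 y=2 t=11 →N
[3] x=2 y=3 t=15 →N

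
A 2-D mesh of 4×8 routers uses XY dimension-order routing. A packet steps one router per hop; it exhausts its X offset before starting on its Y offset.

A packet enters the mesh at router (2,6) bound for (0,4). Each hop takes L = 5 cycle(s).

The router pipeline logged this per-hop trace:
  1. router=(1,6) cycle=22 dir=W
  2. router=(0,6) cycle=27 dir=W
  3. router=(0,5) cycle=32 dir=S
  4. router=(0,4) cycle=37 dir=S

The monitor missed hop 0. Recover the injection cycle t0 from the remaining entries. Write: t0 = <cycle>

t0 = 17

At hop 1 the cycle is 22; in general cyc_k = t0 + kL.
Therefore t0 = 22 − L = 17.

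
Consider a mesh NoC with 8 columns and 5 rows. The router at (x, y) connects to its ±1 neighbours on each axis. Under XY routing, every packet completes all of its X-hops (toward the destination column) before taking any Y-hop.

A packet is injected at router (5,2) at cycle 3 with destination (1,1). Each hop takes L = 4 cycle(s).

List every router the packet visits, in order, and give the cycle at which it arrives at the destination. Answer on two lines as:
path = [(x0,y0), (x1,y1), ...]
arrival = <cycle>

path = [(5,2), (4,2), (3,2), (2,2), (1,2), (1,1)]
arrival = 23

hop 0: (5,2) @ cyc 3
hop 1: (4,2) @ cyc 7  [W]
hop 2: (3,2) @ cyc 11  [W]
hop 3: (2,2) @ cyc 15  [W]
hop 4: (1,2) @ cyc 19  [W]
hop 5: (1,1) @ cyc 23  [S]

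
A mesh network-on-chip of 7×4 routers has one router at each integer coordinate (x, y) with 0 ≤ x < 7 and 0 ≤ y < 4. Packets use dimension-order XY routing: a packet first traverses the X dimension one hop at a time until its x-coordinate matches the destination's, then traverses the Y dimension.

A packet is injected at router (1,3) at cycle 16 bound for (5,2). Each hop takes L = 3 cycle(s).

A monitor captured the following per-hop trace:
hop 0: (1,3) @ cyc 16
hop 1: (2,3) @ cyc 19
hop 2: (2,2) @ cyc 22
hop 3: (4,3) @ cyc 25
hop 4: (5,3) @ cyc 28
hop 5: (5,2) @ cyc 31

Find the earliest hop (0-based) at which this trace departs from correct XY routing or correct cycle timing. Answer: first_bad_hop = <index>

first_bad_hop = 2

check 1→ d=(1,0) cyc+3: ok
check 2→ d=(0,-1) cyc+3: BAD: Y-move but x=2≠5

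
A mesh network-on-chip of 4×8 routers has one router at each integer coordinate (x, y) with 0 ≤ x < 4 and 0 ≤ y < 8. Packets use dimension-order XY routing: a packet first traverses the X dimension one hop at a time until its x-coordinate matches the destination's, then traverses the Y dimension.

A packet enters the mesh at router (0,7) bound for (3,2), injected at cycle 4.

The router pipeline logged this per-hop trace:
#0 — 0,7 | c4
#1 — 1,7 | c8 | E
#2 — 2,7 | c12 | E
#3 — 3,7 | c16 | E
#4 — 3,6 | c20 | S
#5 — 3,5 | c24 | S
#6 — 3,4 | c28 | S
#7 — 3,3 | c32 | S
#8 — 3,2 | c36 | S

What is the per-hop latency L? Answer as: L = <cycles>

L = 4

From hop 0 (4) to hop 1 (8): +4 cycles.
That increment is L by definition: L = 4.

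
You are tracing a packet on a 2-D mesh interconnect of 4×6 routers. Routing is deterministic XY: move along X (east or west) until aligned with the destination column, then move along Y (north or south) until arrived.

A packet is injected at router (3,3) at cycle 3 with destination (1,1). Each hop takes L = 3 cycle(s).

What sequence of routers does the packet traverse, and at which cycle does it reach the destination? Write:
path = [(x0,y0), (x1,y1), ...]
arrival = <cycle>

#0 — 3,3 | c3
#1 — 2,3 | c6 | W
#2 — 1,3 | c9 | W
#3 — 1,2 | c12 | S
#4 — 1,1 | c15 | S

path = [(3,3), (2,3), (1,3), (1,2), (1,1)]
arrival = 15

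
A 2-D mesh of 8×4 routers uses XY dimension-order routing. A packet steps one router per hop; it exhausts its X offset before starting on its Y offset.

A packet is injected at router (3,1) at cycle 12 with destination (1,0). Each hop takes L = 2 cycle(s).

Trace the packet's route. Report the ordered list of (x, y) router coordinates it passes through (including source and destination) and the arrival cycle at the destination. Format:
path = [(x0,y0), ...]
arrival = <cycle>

path = [(3,1), (2,1), (1,1), (1,0)]
arrival = 18

  0. router=(3,1) cycle=12 (inject)
  1. router=(2,1) cycle=14 dir=W
  2. router=(1,1) cycle=16 dir=W
  3. router=(1,0) cycle=18 dir=S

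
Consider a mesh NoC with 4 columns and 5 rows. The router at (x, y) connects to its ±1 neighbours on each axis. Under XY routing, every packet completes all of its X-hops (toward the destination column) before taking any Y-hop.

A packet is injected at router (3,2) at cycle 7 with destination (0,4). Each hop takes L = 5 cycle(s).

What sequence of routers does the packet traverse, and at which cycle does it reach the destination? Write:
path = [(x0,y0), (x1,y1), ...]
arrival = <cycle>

  0. router=(3,2) cycle=7 (inject)
  1. router=(2,2) cycle=12 dir=W
  2. router=(1,2) cycle=17 dir=W
  3. router=(0,2) cycle=22 dir=W
  4. router=(0,3) cycle=27 dir=N
  5. router=(0,4) cycle=32 dir=N

path = [(3,2), (2,2), (1,2), (0,2), (0,3), (0,4)]
arrival = 32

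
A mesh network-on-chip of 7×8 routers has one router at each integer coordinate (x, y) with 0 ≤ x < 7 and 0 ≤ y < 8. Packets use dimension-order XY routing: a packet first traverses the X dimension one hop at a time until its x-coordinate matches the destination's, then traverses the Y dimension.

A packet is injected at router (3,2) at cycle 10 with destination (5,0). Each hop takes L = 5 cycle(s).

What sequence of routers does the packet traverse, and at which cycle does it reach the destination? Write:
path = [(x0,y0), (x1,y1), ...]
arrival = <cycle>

path = [(3,2), (4,2), (5,2), (5,1), (5,0)]
arrival = 30

hop 0: (3,2) @ cyc 10
hop 1: (4,2) @ cyc 15  [E]
hop 2: (5,2) @ cyc 20  [E]
hop 3: (5,1) @ cyc 25  [S]
hop 4: (5,0) @ cyc 30  [S]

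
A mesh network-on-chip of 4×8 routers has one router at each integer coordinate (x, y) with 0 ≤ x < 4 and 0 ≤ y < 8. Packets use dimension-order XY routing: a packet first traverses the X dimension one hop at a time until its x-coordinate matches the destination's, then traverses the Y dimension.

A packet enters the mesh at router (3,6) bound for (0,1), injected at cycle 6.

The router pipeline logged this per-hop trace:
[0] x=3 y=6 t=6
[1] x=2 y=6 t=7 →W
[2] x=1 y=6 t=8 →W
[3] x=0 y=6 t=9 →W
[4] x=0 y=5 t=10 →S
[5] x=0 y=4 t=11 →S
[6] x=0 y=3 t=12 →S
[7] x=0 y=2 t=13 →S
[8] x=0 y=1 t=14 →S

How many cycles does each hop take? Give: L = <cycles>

L = 1

Δcyc across hop 0→1: 7 − 6 = 1.
That increment is L by definition: L = 1.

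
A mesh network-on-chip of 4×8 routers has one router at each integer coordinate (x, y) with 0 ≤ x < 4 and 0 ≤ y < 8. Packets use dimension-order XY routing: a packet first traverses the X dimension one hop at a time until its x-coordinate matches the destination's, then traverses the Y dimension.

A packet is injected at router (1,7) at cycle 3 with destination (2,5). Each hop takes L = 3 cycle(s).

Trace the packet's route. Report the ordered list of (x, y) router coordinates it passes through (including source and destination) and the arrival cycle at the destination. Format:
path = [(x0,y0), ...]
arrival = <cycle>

[0] x=1 y=7 t=3
[1] x=2 y=7 t=6 →E
[2] x=2 y=6 t=9 →S
[3] x=2 y=5 t=12 →S

path = [(1,7), (2,7), (2,6), (2,5)]
arrival = 12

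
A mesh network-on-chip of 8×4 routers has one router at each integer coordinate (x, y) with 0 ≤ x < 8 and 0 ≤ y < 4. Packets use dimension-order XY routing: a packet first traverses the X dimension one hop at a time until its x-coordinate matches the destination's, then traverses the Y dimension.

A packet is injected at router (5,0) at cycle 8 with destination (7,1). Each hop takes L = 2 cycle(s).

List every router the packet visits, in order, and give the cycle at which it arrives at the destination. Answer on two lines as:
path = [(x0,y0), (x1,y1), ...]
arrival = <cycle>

hop 0: (5,0) @ cyc 8
hop 1: (6,0) @ cyc 10  [E]
hop 2: (7,0) @ cyc 12  [E]
hop 3: (7,1) @ cyc 14  [N]

path = [(5,0), (6,0), (7,0), (7,1)]
arrival = 14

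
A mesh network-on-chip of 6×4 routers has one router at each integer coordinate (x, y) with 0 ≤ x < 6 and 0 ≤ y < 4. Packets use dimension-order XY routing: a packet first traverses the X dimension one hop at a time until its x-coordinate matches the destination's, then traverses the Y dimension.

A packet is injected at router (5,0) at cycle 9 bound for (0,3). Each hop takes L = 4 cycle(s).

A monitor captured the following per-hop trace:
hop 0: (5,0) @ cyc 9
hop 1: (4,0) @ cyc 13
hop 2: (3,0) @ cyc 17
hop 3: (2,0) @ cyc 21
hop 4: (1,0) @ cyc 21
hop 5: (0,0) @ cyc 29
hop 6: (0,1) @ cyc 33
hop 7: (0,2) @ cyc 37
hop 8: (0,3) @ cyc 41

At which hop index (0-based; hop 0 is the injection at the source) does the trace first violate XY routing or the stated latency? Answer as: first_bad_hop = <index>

check 1→ d=(-1,0) cyc+4: ok
check 2→ d=(-1,0) cyc+4: ok
check 3→ d=(-1,0) cyc+4: ok
check 4→ d=(-1,0) cyc+0: BAD: Δcyc=0≠L

first_bad_hop = 4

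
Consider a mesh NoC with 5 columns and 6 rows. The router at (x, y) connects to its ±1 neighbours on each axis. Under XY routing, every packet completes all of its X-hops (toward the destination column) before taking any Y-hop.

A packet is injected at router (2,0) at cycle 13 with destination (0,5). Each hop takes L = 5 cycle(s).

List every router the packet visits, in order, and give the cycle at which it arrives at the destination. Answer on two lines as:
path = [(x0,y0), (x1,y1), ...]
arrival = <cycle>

path = [(2,0), (1,0), (0,0), (0,1), (0,2), (0,3), (0,4), (0,5)]
arrival = 48

t=13: at (2,0)
t=18: at (1,0) after W
t=23: at (0,0) after W
t=28: at (0,1) after N
t=33: at (0,2) after N
t=38: at (0,3) after N
t=43: at (0,4) after N
t=48: at (0,5) after N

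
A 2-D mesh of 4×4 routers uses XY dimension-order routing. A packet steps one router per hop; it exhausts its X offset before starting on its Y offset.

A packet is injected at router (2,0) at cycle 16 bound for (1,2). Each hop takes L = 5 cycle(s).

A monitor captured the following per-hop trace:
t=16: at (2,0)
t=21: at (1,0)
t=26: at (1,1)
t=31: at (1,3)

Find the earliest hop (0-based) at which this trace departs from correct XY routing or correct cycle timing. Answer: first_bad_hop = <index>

hop 1: step (-1,+0), +5 cyc — ok
hop 2: step (+0,+1), +5 cyc — ok
hop 3: step (+0,+2), +5 cyc — BAD: non-unit step

first_bad_hop = 3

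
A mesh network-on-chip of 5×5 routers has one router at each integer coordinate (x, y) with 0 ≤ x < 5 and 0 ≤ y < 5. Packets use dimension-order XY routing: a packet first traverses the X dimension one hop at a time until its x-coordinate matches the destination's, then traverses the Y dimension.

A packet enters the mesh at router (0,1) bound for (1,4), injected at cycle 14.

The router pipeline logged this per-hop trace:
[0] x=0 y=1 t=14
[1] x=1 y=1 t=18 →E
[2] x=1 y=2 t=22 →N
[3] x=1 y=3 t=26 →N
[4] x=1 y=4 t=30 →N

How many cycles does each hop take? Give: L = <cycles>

L = 4

Δcyc across hop 0→1: 18 − 14 = 4.
Per-hop latency L = Δcyc = 4.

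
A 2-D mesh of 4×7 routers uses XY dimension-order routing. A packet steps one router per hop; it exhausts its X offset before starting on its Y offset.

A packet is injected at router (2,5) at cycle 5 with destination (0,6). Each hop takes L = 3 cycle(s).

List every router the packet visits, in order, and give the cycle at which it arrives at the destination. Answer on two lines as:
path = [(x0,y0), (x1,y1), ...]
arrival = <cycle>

path = [(2,5), (1,5), (0,5), (0,6)]
arrival = 14

#0 — 2,5 | c5
#1 — 1,5 | c8 | W
#2 — 0,5 | c11 | W
#3 — 0,6 | c14 | N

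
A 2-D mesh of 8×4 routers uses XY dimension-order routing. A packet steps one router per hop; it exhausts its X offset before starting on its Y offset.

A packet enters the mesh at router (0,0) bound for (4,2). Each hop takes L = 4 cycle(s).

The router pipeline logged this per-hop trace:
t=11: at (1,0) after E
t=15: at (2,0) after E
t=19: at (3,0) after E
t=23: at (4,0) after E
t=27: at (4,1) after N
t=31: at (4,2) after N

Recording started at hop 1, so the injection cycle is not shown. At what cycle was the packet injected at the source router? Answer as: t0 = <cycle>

Hop 1 reached at cycle 11; hop k is at t0 + k·L.
So t0 = 11 − 1·4 = 7.

t0 = 7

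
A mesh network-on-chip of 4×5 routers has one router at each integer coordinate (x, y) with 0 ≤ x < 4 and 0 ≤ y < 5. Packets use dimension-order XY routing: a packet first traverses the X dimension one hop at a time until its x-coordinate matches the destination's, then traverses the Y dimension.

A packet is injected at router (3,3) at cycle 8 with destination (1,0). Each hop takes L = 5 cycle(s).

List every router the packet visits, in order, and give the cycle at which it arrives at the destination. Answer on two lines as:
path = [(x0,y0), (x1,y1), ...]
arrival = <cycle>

path = [(3,3), (2,3), (1,3), (1,2), (1,1), (1,0)]
arrival = 33

  0. router=(3,3) cycle=8 (inject)
  1. router=(2,3) cycle=13 dir=W
  2. router=(1,3) cycle=18 dir=W
  3. router=(1,2) cycle=23 dir=S
  4. router=(1,1) cycle=28 dir=S
  5. router=(1,0) cycle=33 dir=S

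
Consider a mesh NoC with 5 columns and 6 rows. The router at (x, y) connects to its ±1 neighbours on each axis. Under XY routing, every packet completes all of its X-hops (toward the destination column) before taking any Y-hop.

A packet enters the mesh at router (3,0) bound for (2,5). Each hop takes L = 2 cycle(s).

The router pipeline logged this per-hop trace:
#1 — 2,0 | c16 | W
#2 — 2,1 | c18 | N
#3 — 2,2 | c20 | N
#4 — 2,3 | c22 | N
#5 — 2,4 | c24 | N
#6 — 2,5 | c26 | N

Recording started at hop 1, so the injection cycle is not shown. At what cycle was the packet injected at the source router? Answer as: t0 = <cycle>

Hop 1 reached at cycle 16; hop k is at t0 + k·L.
Subtract one hop: t0 = 16 − 2 = 14.

t0 = 14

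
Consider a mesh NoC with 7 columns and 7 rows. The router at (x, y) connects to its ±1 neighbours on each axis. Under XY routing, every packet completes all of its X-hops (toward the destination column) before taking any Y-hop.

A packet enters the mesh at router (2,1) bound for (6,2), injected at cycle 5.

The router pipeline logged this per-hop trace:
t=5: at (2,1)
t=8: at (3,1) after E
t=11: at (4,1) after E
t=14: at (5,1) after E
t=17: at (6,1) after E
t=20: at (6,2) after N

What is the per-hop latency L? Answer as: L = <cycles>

L = 3

cyc[1] − cyc[0] = 8 − 5 = 3.
One hop costs L cycles, so L = 3.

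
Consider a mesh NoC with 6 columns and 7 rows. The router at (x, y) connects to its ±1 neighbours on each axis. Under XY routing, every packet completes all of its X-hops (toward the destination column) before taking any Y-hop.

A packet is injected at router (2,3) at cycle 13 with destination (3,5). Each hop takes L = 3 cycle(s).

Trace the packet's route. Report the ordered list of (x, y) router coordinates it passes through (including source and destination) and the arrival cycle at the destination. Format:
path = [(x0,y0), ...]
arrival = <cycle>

t=13: at (2,3)
t=16: at (3,3) after E
t=19: at (3,4) after N
t=22: at (3,5) after N

path = [(2,3), (3,3), (3,4), (3,5)]
arrival = 22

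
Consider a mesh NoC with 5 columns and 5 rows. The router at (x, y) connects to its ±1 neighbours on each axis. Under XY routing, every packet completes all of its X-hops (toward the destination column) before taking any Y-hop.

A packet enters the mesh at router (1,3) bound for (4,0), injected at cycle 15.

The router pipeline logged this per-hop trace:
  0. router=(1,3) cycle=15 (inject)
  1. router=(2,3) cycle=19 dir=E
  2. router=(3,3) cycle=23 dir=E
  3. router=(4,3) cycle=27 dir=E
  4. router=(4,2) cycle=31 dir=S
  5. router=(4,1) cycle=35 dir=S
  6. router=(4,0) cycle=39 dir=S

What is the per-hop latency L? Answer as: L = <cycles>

Between hops 0 and 1 the cycle counter advances 19 − 15 = 4.
Each hop adds L, hence L = 4.

L = 4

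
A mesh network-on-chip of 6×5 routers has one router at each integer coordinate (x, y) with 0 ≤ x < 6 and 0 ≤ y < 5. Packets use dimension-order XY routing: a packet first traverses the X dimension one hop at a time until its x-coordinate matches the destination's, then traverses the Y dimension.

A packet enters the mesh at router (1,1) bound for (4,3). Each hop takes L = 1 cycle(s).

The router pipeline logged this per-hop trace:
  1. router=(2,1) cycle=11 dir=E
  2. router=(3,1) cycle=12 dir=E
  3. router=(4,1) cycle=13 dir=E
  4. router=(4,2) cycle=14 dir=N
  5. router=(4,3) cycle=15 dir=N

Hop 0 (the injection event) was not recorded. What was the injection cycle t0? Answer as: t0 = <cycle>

t0 = 10

At hop 1 the cycle is 11; in general cyc_k = t0 + kL.
So t0 = 11 − 1·1 = 10.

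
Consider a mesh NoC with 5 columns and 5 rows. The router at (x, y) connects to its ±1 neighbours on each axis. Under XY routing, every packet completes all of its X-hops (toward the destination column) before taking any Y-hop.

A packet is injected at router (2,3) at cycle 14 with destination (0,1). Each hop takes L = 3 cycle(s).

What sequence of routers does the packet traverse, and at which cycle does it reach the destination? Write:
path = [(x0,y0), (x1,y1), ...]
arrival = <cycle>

#0 — 2,3 | c14
#1 — 1,3 | c17 | W
#2 — 0,3 | c20 | W
#3 — 0,2 | c23 | S
#4 — 0,1 | c26 | S

path = [(2,3), (1,3), (0,3), (0,2), (0,1)]
arrival = 26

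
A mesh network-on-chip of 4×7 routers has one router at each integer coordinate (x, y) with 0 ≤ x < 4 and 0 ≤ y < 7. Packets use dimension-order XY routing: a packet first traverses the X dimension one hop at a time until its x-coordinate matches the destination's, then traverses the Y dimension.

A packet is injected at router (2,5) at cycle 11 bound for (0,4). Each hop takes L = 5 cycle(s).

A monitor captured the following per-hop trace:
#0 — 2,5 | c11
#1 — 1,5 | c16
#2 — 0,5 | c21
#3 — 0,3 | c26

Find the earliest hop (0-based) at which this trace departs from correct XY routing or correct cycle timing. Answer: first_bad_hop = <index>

first_bad_hop = 3

hop 1: step (-1,+0), +5 cyc — ok
hop 2: step (-1,+0), +5 cyc — ok
hop 3: step (+0,-2), +5 cyc — BAD: non-unit step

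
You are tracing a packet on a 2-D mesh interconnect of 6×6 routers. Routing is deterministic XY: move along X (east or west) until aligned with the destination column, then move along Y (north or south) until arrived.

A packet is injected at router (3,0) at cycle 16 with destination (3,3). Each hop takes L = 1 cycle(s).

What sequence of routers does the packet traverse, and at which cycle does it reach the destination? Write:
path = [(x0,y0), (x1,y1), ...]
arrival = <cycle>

[0] x=3 y=0 t=16
[1] x=3 y=1 t=17 →N
[2] x=3 y=2 t=18 →N
[3] x=3 y=3 t=19 →N

path = [(3,0), (3,1), (3,2), (3,3)]
arrival = 19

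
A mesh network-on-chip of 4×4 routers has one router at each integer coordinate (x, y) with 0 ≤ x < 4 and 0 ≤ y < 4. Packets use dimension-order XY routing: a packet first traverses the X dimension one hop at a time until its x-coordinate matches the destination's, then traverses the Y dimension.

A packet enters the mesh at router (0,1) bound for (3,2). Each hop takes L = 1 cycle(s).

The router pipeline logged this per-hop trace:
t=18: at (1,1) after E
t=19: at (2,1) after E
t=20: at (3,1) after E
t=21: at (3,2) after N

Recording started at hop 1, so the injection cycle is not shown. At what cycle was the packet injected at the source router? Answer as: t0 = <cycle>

t0 = 17

At hop 1 the cycle is 18; in general cyc_k = t0 + kL.
Subtract one hop: t0 = 18 − 1 = 17.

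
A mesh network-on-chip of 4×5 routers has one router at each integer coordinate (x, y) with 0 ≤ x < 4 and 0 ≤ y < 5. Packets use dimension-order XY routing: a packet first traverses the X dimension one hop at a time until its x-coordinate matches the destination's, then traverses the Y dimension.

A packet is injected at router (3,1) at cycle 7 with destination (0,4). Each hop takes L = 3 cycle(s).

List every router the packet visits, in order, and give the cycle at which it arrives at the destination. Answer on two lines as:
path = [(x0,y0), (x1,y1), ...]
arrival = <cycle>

[0] x=3 y=1 t=7
[1] x=2 y=1 t=10 →W
[2] x=1 y=1 t=13 →W
[3] x=0 y=1 t=16 →W
[4] x=0 y=2 t=19 →N
[5] x=0 y=3 t=22 →N
[6] x=0 y=4 t=25 →N

path = [(3,1), (2,1), (1,1), (0,1), (0,2), (0,3), (0,4)]
arrival = 25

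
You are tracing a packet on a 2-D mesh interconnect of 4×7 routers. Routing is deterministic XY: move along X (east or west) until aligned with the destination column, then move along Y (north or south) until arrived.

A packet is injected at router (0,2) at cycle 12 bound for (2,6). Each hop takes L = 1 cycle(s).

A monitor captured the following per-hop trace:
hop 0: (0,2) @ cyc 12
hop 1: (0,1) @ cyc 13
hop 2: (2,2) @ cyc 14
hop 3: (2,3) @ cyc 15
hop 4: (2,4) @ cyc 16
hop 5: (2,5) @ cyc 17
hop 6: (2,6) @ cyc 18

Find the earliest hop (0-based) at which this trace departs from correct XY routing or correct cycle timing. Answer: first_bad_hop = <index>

hop 1: step (+0,-1), +1 cyc — BAD: Y-move but x=0≠2

first_bad_hop = 1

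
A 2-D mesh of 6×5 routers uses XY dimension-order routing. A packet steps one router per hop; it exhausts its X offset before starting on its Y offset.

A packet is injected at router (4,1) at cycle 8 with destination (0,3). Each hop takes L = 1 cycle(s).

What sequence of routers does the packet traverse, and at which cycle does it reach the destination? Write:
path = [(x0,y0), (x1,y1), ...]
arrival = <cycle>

path = [(4,1), (3,1), (2,1), (1,1), (0,1), (0,2), (0,3)]
arrival = 14

t=8: at (4,1)
t=9: at (3,1) after W
t=10: at (2,1) after W
t=11: at (1,1) after W
t=12: at (0,1) after W
t=13: at (0,2) after N
t=14: at (0,3) after N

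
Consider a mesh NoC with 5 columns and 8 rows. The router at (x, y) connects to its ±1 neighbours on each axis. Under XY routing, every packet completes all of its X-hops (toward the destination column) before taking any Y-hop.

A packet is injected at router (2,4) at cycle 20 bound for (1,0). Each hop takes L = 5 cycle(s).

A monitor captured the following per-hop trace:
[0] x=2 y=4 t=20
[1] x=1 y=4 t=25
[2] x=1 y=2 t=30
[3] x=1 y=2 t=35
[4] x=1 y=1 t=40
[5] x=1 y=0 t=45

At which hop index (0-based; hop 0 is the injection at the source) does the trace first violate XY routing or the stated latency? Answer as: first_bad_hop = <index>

[1] (-1,+0) / 5c ⇒ ok
[2] (+0,-2) / 5c ⇒ BAD: non-unit step

first_bad_hop = 2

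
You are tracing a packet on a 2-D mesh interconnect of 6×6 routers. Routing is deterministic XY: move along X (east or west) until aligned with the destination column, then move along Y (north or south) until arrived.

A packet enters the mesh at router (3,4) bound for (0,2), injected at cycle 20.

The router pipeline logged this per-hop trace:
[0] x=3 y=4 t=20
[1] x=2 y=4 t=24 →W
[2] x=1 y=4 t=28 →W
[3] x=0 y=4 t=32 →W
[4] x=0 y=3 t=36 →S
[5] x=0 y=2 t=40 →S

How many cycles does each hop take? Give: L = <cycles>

L = 4

Between hops 0 and 1 the cycle counter advances 24 − 20 = 4.
Each hop adds L, hence L = 4.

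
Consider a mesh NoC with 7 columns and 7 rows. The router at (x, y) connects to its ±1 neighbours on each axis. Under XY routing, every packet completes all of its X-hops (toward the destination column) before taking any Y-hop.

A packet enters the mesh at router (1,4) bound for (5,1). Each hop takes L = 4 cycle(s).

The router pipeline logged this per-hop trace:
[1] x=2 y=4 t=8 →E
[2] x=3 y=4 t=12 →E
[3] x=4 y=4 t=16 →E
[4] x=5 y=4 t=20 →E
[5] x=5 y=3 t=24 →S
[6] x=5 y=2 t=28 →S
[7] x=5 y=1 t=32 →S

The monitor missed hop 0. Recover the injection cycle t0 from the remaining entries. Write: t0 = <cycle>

The first recorded entry is hop 1 at cycle 8.
t0 = cyc[1] − L = 8 − 4 = 4.

t0 = 4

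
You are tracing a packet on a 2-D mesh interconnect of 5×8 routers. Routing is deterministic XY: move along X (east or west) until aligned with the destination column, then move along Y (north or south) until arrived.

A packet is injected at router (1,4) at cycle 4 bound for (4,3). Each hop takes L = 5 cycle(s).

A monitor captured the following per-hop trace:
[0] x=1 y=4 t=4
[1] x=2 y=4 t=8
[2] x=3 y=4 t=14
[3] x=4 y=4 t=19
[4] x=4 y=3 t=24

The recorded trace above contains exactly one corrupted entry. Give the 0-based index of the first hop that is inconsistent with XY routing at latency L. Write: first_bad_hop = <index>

first_bad_hop = 1

  1: Δx=+1 Δy=+0 Δt=4 [BAD: Δcyc=4≠L]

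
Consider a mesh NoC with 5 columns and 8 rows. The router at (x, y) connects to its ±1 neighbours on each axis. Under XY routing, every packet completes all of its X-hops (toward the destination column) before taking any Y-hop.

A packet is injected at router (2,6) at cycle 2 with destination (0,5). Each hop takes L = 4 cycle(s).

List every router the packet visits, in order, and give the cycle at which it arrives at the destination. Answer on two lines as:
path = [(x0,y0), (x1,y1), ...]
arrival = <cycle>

path = [(2,6), (1,6), (0,6), (0,5)]
arrival = 14

hop 0: (2,6) @ cyc 2
hop 1: (1,6) @ cyc 6  [W]
hop 2: (0,6) @ cyc 10  [W]
hop 3: (0,5) @ cyc 14  [S]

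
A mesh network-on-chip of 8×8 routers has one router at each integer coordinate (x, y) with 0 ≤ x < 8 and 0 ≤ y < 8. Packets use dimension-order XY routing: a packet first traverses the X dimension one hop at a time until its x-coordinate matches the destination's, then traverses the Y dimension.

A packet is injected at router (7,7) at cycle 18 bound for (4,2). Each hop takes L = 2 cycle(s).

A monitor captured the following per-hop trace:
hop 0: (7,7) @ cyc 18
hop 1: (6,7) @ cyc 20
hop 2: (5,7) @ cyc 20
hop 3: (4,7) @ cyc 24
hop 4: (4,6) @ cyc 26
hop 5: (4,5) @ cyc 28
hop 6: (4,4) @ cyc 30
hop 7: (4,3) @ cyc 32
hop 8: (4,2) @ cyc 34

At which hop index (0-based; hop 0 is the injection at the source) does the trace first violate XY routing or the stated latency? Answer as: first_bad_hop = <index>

[1] (-1,+0) / 2c ⇒ ok
[2] (-1,+0) / 0c ⇒ BAD: Δcyc=0≠L

first_bad_hop = 2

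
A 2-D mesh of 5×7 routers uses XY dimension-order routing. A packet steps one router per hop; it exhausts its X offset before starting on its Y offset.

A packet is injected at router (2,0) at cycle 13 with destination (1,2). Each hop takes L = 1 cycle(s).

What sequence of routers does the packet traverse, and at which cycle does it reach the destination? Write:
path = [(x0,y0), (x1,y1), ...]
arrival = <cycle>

[0] x=2 y=0 t=13
[1] x=1 y=0 t=14 →W
[2] x=1 y=1 t=15 →N
[3] x=1 y=2 t=16 →N

path = [(2,0), (1,0), (1,1), (1,2)]
arrival = 16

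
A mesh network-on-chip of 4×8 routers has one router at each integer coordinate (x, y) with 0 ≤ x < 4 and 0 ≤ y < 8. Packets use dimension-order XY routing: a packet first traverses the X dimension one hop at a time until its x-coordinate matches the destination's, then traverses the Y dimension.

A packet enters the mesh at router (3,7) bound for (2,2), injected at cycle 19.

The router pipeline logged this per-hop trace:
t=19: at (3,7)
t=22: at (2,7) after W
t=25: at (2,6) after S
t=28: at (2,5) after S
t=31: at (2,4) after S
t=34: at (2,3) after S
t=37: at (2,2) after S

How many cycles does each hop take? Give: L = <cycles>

From hop 0 (19) to hop 1 (22): +3 cycles.
One hop costs L cycles, so L = 3.

L = 3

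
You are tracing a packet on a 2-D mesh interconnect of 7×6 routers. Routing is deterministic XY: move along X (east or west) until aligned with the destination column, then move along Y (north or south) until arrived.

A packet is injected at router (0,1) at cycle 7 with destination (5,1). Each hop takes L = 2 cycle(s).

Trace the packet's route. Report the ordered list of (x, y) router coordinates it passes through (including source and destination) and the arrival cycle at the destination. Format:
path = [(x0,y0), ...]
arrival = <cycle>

src (0,1)  cyc=7
E→(1,1)  cyc=9
E→(2,1)  cyc=11
E→(3,1)  cyc=13
E→(4,1)  cyc=15
E→(5,1)  cyc=17

path = [(0,1), (1,1), (2,1), (3,1), (4,1), (5,1)]
arrival = 17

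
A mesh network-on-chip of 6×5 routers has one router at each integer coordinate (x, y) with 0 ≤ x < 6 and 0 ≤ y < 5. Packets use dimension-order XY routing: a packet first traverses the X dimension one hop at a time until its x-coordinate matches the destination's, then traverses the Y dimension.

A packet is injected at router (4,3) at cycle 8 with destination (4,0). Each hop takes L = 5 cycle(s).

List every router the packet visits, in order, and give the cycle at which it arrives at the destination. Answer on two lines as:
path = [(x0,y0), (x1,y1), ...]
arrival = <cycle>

path = [(4,3), (4,2), (4,1), (4,0)]
arrival = 23

[0] x=4 y=3 t=8
[1] x=4 y=2 t=13 →S
[2] x=4 y=1 t=18 →S
[3] x=4 y=0 t=23 →S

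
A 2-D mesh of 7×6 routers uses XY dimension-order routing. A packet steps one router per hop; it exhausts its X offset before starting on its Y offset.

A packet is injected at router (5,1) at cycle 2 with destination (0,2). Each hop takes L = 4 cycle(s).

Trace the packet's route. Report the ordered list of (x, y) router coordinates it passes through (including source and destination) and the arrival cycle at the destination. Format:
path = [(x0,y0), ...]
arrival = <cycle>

hop 0: (5,1) @ cyc 2
hop 1: (4,1) @ cyc 6  [W]
hop 2: (3,1) @ cyc 10  [W]
hop 3: (2,1) @ cyc 14  [W]
hop 4: (1,1) @ cyc 18  [W]
hop 5: (0,1) @ cyc 22  [W]
hop 6: (0,2) @ cyc 26  [N]

path = [(5,1), (4,1), (3,1), (2,1), (1,1), (0,1), (0,2)]
arrival = 26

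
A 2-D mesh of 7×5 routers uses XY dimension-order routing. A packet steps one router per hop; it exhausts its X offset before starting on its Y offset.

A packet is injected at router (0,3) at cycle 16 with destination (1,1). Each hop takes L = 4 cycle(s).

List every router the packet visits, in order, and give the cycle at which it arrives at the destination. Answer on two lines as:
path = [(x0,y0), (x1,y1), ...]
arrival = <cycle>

path = [(0,3), (1,3), (1,2), (1,1)]
arrival = 28

[0] x=0 y=3 t=16
[1] x=1 y=3 t=20 →E
[2] x=1 y=2 t=24 →S
[3] x=1 y=1 t=28 →S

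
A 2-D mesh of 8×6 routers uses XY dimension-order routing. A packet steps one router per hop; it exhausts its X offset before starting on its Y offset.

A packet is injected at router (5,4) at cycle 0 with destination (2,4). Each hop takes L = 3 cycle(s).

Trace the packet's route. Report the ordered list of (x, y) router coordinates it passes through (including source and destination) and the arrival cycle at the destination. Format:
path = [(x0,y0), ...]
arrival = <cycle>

path = [(5,4), (4,4), (3,4), (2,4)]
arrival = 9

t=0: at (5,4)
t=3: at (4,4) after W
t=6: at (3,4) after W
t=9: at (2,4) after W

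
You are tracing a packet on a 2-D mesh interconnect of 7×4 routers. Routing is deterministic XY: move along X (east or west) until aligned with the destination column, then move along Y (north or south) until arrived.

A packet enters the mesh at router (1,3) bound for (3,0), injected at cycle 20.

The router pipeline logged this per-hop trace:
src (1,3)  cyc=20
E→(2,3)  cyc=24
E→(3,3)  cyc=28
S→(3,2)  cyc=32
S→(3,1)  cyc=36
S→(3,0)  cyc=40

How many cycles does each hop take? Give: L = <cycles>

From hop 0 (20) to hop 1 (24): +4 cycles.
Each hop adds L, hence L = 4.

L = 4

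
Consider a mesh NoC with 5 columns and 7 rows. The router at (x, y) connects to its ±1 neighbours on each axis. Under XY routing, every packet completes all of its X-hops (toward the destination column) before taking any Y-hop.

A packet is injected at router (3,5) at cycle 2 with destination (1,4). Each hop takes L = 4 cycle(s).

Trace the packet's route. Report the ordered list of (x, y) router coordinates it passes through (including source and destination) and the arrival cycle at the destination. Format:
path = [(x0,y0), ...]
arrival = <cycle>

#0 — 3,5 | c2
#1 — 2,5 | c6 | W
#2 — 1,5 | c10 | W
#3 — 1,4 | c14 | S

path = [(3,5), (2,5), (1,5), (1,4)]
arrival = 14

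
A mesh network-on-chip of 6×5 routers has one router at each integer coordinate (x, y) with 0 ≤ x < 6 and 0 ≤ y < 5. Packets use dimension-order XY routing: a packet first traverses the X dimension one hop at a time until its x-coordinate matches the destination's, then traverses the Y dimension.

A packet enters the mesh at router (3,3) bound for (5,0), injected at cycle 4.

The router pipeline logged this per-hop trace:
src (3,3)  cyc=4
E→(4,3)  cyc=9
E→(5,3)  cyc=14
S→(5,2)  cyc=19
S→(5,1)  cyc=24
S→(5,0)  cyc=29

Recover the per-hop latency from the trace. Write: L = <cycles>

L = 5

Δcyc across hop 0→1: 9 − 4 = 5.
That increment is L by definition: L = 5.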